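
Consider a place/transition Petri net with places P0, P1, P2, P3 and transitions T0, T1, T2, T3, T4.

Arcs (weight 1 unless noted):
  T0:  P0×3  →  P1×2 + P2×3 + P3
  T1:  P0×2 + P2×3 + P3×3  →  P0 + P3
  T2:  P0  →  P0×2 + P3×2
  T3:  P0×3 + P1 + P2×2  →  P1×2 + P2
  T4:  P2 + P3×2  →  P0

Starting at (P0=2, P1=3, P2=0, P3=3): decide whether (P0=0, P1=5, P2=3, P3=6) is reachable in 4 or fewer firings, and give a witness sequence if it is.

YES — reachable via ⟨T2, T0⟩ (2 firings)

step 1: fire T2:  (P0=2, P1=3, P2=0, P3=3) → (P0=3, P1=3, P2=0, P3=5)
step 2: fire T0:  (P0=3, P1=3, P2=0, P3=5) → (P0=0, P1=5, P2=3, P3=6)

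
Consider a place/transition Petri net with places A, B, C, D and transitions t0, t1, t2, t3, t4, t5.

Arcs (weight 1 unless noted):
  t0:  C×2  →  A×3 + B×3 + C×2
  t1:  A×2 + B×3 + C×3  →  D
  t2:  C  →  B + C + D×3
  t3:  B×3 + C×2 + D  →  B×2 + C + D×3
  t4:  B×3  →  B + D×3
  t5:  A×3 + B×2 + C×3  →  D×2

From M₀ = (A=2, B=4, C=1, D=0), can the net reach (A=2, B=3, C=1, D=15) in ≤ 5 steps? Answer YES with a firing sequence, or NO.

YES — reachable via ⟨t2, t2, t2, t4, t4⟩ (5 firings)

step 1: fire t2:  (A=2, B=4, C=1, D=0) → (A=2, B=5, C=1, D=3)
step 2: fire t2:  (A=2, B=5, C=1, D=3) → (A=2, B=6, C=1, D=6)
step 3: fire t2:  (A=2, B=6, C=1, D=6) → (A=2, B=7, C=1, D=9)
step 4: fire t4:  (A=2, B=7, C=1, D=9) → (A=2, B=5, C=1, D=12)
step 5: fire t4:  (A=2, B=5, C=1, D=12) → (A=2, B=3, C=1, D=15)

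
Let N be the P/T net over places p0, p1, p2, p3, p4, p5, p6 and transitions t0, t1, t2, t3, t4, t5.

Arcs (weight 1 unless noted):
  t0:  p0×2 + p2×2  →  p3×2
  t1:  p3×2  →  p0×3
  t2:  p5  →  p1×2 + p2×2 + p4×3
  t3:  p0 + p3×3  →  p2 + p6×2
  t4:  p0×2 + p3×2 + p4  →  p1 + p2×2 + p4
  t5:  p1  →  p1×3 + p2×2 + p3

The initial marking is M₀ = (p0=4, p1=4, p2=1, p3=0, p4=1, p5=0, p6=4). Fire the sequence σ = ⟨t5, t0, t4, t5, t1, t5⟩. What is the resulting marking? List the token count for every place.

step 1: fire t5:  (p0=4, p1=4, p2=1, p3=0, p4=1, p5=0, p6=4) → (p0=4, p1=6, p2=3, p3=1, p4=1, p5=0, p6=4)
step 2: fire t0:  (p0=4, p1=6, p2=3, p3=1, p4=1, p5=0, p6=4) → (p0=2, p1=6, p2=1, p3=3, p4=1, p5=0, p6=4)
step 3: fire t4:  (p0=2, p1=6, p2=1, p3=3, p4=1, p5=0, p6=4) → (p0=0, p1=7, p2=3, p3=1, p4=1, p5=0, p6=4)
step 4: fire t5:  (p0=0, p1=7, p2=3, p3=1, p4=1, p5=0, p6=4) → (p0=0, p1=9, p2=5, p3=2, p4=1, p5=0, p6=4)
step 5: fire t1:  (p0=0, p1=9, p2=5, p3=2, p4=1, p5=0, p6=4) → (p0=3, p1=9, p2=5, p3=0, p4=1, p5=0, p6=4)
step 6: fire t5:  (p0=3, p1=9, p2=5, p3=0, p4=1, p5=0, p6=4) → (p0=3, p1=11, p2=7, p3=1, p4=1, p5=0, p6=4)

(p0=3, p1=11, p2=7, p3=1, p4=1, p5=0, p6=4)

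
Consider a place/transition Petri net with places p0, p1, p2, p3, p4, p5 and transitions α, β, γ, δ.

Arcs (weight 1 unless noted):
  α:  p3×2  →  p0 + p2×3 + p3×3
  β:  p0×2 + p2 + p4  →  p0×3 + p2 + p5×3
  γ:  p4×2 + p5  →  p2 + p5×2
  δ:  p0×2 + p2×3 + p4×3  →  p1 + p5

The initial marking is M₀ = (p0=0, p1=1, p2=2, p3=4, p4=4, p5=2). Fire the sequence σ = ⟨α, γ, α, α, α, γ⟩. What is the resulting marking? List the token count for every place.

(p0=4, p1=1, p2=16, p3=8, p4=0, p5=4)

step 1: fire α:  (p0=0, p1=1, p2=2, p3=4, p4=4, p5=2) → (p0=1, p1=1, p2=5, p3=5, p4=4, p5=2)
step 2: fire γ:  (p0=1, p1=1, p2=5, p3=5, p4=4, p5=2) → (p0=1, p1=1, p2=6, p3=5, p4=2, p5=3)
step 3: fire α:  (p0=1, p1=1, p2=6, p3=5, p4=2, p5=3) → (p0=2, p1=1, p2=9, p3=6, p4=2, p5=3)
step 4: fire α:  (p0=2, p1=1, p2=9, p3=6, p4=2, p5=3) → (p0=3, p1=1, p2=12, p3=7, p4=2, p5=3)
step 5: fire α:  (p0=3, p1=1, p2=12, p3=7, p4=2, p5=3) → (p0=4, p1=1, p2=15, p3=8, p4=2, p5=3)
step 6: fire γ:  (p0=4, p1=1, p2=15, p3=8, p4=2, p5=3) → (p0=4, p1=1, p2=16, p3=8, p4=0, p5=4)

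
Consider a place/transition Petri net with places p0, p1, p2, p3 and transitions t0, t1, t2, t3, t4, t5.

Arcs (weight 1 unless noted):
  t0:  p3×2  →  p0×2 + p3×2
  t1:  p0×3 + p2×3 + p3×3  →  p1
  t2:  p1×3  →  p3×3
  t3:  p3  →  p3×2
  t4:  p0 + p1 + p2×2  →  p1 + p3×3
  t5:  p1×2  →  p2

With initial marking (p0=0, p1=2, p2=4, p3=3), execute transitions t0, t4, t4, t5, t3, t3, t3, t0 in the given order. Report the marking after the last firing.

(p0=2, p1=0, p2=1, p3=12)

step 1: fire t0:  (p0=0, p1=2, p2=4, p3=3) → (p0=2, p1=2, p2=4, p3=3)
step 2: fire t4:  (p0=2, p1=2, p2=4, p3=3) → (p0=1, p1=2, p2=2, p3=6)
step 3: fire t4:  (p0=1, p1=2, p2=2, p3=6) → (p0=0, p1=2, p2=0, p3=9)
step 4: fire t5:  (p0=0, p1=2, p2=0, p3=9) → (p0=0, p1=0, p2=1, p3=9)
step 5: fire t3:  (p0=0, p1=0, p2=1, p3=9) → (p0=0, p1=0, p2=1, p3=10)
step 6: fire t3:  (p0=0, p1=0, p2=1, p3=10) → (p0=0, p1=0, p2=1, p3=11)
step 7: fire t3:  (p0=0, p1=0, p2=1, p3=11) → (p0=0, p1=0, p2=1, p3=12)
step 8: fire t0:  (p0=0, p1=0, p2=1, p3=12) → (p0=2, p1=0, p2=1, p3=12)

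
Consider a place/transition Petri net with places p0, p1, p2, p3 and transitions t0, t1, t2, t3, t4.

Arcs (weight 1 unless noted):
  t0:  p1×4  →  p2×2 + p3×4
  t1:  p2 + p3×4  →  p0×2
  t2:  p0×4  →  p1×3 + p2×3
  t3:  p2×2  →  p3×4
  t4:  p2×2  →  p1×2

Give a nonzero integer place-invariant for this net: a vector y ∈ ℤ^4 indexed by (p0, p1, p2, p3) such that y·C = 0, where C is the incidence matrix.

Incidence matrix C (rows=places, cols=transitions):
       t0   t1   t2   t3   t4
   p0   0    2   -4    0    0
   p1  -4    0    3    0    2
   p2   2   -1    3   -2   -2
   p3   4   -4    0    4    0

Candidate y = [3, 2, 2, 1]; check y·C column-wise:
  col t0: 3·0 + 2·-4 + 2·2 + 1·4 = 0
  col t1: 3·2 + 2·0 + 2·-1 + 1·-4 = 0
  col t2: 3·-4 + 2·3 + 2·3 + 1·0 = 0
  col t3: 3·0 + 2·0 + 2·-2 + 1·4 = 0
  col t4: 3·0 + 2·2 + 2·-2 + 1·0 = 0

y = (p0:3, p1:2, p2:2, p3:1)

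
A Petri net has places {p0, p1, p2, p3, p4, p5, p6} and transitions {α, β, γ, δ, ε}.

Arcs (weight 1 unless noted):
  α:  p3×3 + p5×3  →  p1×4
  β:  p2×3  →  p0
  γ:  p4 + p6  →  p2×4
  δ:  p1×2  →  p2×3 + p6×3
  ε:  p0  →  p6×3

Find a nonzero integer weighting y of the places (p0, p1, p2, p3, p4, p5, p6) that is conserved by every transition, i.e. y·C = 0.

y = (p0:0, p1:0, p2:0, p3:1, p4:0, p5:-1, p6:0)

Incidence matrix C (rows=places, cols=transitions):
        α    β    γ    δ    ε
   p0   0    1    0    0   -1
   p1   4    0    0   -2    0
   p2   0   -3    4    3    0
   p3  -3    0    0    0    0
   p4   0    0   -1    0    0
   p5  -3    0    0    0    0
   p6   0    0   -1    3    3

Candidate y = [0, 0, 0, 1, 0, -1, 0]; check y·C column-wise:
  col α: 0·4 + 1·-3 + -1·-3 = 0
  col β: 0·1 + 0·-3 + 1·0 + -1·0 = 0
  col γ: 0·4 + 1·0 + 0·-1 + -1·0 + 0·-1 = 0
  col δ: 0·-2 + 0·3 + 1·0 + -1·0 + 0·3 = 0
  col ε: 0·-1 + 1·0 + -1·0 + 0·3 = 0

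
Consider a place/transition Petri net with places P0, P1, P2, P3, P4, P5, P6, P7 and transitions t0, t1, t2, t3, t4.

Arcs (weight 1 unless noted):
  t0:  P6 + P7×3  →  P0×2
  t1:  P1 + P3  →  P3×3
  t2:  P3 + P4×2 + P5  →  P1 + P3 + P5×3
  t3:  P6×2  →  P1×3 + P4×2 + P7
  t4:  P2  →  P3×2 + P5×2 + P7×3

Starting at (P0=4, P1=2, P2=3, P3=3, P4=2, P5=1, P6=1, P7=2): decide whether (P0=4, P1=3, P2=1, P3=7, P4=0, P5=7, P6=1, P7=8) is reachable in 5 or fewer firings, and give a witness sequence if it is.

YES — reachable via ⟨t2, t4, t4⟩ (3 firings)

step 1: fire t2:  (P0=4, P1=2, P2=3, P3=3, P4=2, P5=1, P6=1, P7=2) → (P0=4, P1=3, P2=3, P3=3, P4=0, P5=3, P6=1, P7=2)
step 2: fire t4:  (P0=4, P1=3, P2=3, P3=3, P4=0, P5=3, P6=1, P7=2) → (P0=4, P1=3, P2=2, P3=5, P4=0, P5=5, P6=1, P7=5)
step 3: fire t4:  (P0=4, P1=3, P2=2, P3=5, P4=0, P5=5, P6=1, P7=5) → (P0=4, P1=3, P2=1, P3=7, P4=0, P5=7, P6=1, P7=8)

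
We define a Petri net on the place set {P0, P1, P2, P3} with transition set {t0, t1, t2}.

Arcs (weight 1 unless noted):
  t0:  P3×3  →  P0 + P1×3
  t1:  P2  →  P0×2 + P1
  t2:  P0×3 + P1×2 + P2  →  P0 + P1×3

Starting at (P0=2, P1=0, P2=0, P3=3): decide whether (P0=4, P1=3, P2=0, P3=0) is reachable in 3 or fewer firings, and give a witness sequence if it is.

NO — not reachable within 3 firings

depth 0: 1 marking
depth 1: 2 markings reached so far
depth 2: 2 markings reached so far
(frontier empty at depth 2; search complete)
target is not among the 2 markings reachable within 3 steps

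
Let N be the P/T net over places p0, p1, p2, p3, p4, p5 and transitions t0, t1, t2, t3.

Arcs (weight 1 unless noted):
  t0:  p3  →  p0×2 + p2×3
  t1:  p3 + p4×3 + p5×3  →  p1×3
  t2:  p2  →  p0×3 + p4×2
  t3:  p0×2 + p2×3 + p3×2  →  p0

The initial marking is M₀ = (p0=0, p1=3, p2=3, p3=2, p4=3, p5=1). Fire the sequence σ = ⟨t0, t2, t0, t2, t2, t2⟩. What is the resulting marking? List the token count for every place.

step 1: fire t0:  (p0=0, p1=3, p2=3, p3=2, p4=3, p5=1) → (p0=2, p1=3, p2=6, p3=1, p4=3, p5=1)
step 2: fire t2:  (p0=2, p1=3, p2=6, p3=1, p4=3, p5=1) → (p0=5, p1=3, p2=5, p3=1, p4=5, p5=1)
step 3: fire t0:  (p0=5, p1=3, p2=5, p3=1, p4=5, p5=1) → (p0=7, p1=3, p2=8, p3=0, p4=5, p5=1)
step 4: fire t2:  (p0=7, p1=3, p2=8, p3=0, p4=5, p5=1) → (p0=10, p1=3, p2=7, p3=0, p4=7, p5=1)
step 5: fire t2:  (p0=10, p1=3, p2=7, p3=0, p4=7, p5=1) → (p0=13, p1=3, p2=6, p3=0, p4=9, p5=1)
step 6: fire t2:  (p0=13, p1=3, p2=6, p3=0, p4=9, p5=1) → (p0=16, p1=3, p2=5, p3=0, p4=11, p5=1)

(p0=16, p1=3, p2=5, p3=0, p4=11, p5=1)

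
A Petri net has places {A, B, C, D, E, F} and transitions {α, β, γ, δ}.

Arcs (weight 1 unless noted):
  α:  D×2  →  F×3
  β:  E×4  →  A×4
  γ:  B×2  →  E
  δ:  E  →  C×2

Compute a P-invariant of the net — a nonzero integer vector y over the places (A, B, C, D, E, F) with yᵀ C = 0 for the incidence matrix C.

Incidence matrix C (rows=places, cols=transitions):
        α    β    γ    δ
    A   0    4    0    0
    B   0    0   -2    0
    C   0    0    0    2
    D  -2    0    0    0
    E   0   -4    1   -1
    F   3    0    0    0

Candidate y = [2, 1, 1, 0, 2, 0]; check y·C column-wise:
  col α: 2·0 + 1·0 + 1·0 + 0·-2 + 2·0 + 0·3 = 0
  col β: 2·4 + 1·0 + 1·0 + 2·-4 = 0
  col γ: 2·0 + 1·-2 + 1·0 + 2·1 = 0
  col δ: 2·0 + 1·0 + 1·2 + 2·-1 = 0

y = (A:2, B:1, C:1, D:0, E:2, F:0)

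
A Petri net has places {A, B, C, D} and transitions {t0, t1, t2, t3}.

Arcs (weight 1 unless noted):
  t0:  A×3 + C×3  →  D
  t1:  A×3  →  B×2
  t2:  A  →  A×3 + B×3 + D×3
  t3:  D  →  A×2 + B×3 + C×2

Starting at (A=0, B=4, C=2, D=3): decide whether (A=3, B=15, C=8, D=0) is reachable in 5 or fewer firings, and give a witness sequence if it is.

step 1: fire t3:  (A=0, B=4, C=2, D=3) → (A=2, B=7, C=4, D=2)
step 2: fire t3:  (A=2, B=7, C=4, D=2) → (A=4, B=10, C=6, D=1)
step 3: fire t1:  (A=4, B=10, C=6, D=1) → (A=1, B=12, C=6, D=1)
step 4: fire t3:  (A=1, B=12, C=6, D=1) → (A=3, B=15, C=8, D=0)

YES — reachable via ⟨t3, t3, t1, t3⟩ (4 firings)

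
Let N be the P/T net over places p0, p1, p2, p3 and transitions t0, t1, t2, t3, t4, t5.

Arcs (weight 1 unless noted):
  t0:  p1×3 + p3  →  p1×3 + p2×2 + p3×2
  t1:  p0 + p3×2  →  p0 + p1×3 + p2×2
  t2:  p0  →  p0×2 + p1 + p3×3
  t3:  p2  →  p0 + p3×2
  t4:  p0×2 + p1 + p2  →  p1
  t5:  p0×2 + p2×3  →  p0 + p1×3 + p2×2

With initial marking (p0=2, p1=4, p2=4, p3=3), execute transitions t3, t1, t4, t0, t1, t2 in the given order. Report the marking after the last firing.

step 1: fire t3:  (p0=2, p1=4, p2=4, p3=3) → (p0=3, p1=4, p2=3, p3=5)
step 2: fire t1:  (p0=3, p1=4, p2=3, p3=5) → (p0=3, p1=7, p2=5, p3=3)
step 3: fire t4:  (p0=3, p1=7, p2=5, p3=3) → (p0=1, p1=7, p2=4, p3=3)
step 4: fire t0:  (p0=1, p1=7, p2=4, p3=3) → (p0=1, p1=7, p2=6, p3=4)
step 5: fire t1:  (p0=1, p1=7, p2=6, p3=4) → (p0=1, p1=10, p2=8, p3=2)
step 6: fire t2:  (p0=1, p1=10, p2=8, p3=2) → (p0=2, p1=11, p2=8, p3=5)

(p0=2, p1=11, p2=8, p3=5)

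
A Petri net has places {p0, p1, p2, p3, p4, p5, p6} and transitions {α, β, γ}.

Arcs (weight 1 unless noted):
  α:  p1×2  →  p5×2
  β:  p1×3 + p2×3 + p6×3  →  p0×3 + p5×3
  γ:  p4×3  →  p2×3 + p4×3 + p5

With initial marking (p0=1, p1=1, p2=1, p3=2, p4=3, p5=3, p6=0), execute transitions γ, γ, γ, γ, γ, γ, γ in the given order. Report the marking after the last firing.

(p0=1, p1=1, p2=22, p3=2, p4=3, p5=10, p6=0)

step 1: fire γ:  (p0=1, p1=1, p2=1, p3=2, p4=3, p5=3, p6=0) → (p0=1, p1=1, p2=4, p3=2, p4=3, p5=4, p6=0)
step 2: fire γ:  (p0=1, p1=1, p2=4, p3=2, p4=3, p5=4, p6=0) → (p0=1, p1=1, p2=7, p3=2, p4=3, p5=5, p6=0)
step 3: fire γ:  (p0=1, p1=1, p2=7, p3=2, p4=3, p5=5, p6=0) → (p0=1, p1=1, p2=10, p3=2, p4=3, p5=6, p6=0)
step 4: fire γ:  (p0=1, p1=1, p2=10, p3=2, p4=3, p5=6, p6=0) → (p0=1, p1=1, p2=13, p3=2, p4=3, p5=7, p6=0)
step 5: fire γ:  (p0=1, p1=1, p2=13, p3=2, p4=3, p5=7, p6=0) → (p0=1, p1=1, p2=16, p3=2, p4=3, p5=8, p6=0)
step 6: fire γ:  (p0=1, p1=1, p2=16, p3=2, p4=3, p5=8, p6=0) → (p0=1, p1=1, p2=19, p3=2, p4=3, p5=9, p6=0)
step 7: fire γ:  (p0=1, p1=1, p2=19, p3=2, p4=3, p5=9, p6=0) → (p0=1, p1=1, p2=22, p3=2, p4=3, p5=10, p6=0)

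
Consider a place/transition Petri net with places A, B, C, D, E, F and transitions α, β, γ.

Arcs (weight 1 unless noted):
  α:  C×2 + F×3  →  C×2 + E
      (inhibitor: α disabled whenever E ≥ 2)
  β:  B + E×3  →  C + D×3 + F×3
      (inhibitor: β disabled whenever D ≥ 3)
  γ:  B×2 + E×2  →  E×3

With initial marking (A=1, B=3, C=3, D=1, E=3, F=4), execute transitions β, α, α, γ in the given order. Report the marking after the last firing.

step 1: fire β:  (A=1, B=3, C=3, D=1, E=3, F=4) → (A=1, B=2, C=4, D=4, E=0, F=7)
step 2: fire α:  (A=1, B=2, C=4, D=4, E=0, F=7) → (A=1, B=2, C=4, D=4, E=1, F=4)
step 3: fire α:  (A=1, B=2, C=4, D=4, E=1, F=4) → (A=1, B=2, C=4, D=4, E=2, F=1)
step 4: fire γ:  (A=1, B=2, C=4, D=4, E=2, F=1) → (A=1, B=0, C=4, D=4, E=3, F=1)

(A=1, B=0, C=4, D=4, E=3, F=1)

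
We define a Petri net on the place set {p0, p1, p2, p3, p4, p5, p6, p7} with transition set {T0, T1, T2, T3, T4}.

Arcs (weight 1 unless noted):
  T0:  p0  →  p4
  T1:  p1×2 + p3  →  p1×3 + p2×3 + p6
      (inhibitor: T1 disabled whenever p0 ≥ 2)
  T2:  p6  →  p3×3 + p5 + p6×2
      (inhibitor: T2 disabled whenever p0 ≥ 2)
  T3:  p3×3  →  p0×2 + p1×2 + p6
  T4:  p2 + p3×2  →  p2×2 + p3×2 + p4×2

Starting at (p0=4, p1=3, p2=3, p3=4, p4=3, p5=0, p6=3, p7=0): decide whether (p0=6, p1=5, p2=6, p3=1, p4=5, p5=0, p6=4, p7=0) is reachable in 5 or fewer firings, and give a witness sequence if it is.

depth 0: 1 marking
depth 1: 4 markings reached so far
depth 2: 9 markings reached so far
depth 3: 16 markings reached so far
depth 4: 27 markings reached so far
depth 5: 46 markings reached so far
target is not among the 46 markings reachable within 5 steps

NO — not reachable within 5 firings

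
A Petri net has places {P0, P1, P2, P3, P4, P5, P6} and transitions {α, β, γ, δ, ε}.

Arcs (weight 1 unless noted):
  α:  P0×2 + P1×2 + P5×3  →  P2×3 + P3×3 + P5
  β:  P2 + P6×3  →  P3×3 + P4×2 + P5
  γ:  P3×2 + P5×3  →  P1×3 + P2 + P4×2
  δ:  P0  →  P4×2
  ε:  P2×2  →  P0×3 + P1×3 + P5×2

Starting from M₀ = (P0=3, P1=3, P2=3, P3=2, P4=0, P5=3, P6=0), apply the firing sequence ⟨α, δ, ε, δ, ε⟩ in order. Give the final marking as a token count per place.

(P0=5, P1=7, P2=2, P3=5, P4=4, P5=5, P6=0)

step 1: fire α:  (P0=3, P1=3, P2=3, P3=2, P4=0, P5=3, P6=0) → (P0=1, P1=1, P2=6, P3=5, P4=0, P5=1, P6=0)
step 2: fire δ:  (P0=1, P1=1, P2=6, P3=5, P4=0, P5=1, P6=0) → (P0=0, P1=1, P2=6, P3=5, P4=2, P5=1, P6=0)
step 3: fire ε:  (P0=0, P1=1, P2=6, P3=5, P4=2, P5=1, P6=0) → (P0=3, P1=4, P2=4, P3=5, P4=2, P5=3, P6=0)
step 4: fire δ:  (P0=3, P1=4, P2=4, P3=5, P4=2, P5=3, P6=0) → (P0=2, P1=4, P2=4, P3=5, P4=4, P5=3, P6=0)
step 5: fire ε:  (P0=2, P1=4, P2=4, P3=5, P4=4, P5=3, P6=0) → (P0=5, P1=7, P2=2, P3=5, P4=4, P5=5, P6=0)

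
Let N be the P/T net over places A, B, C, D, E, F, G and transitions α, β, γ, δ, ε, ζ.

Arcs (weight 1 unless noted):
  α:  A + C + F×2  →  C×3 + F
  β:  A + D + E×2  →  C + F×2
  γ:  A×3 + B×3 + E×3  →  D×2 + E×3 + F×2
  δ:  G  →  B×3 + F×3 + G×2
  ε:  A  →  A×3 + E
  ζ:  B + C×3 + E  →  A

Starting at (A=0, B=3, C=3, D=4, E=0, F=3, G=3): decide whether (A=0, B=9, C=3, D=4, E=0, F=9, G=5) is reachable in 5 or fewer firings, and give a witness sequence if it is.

step 1: fire δ:  (A=0, B=3, C=3, D=4, E=0, F=3, G=3) → (A=0, B=6, C=3, D=4, E=0, F=6, G=4)
step 2: fire δ:  (A=0, B=6, C=3, D=4, E=0, F=6, G=4) → (A=0, B=9, C=3, D=4, E=0, F=9, G=5)

YES — reachable via ⟨δ, δ⟩ (2 firings)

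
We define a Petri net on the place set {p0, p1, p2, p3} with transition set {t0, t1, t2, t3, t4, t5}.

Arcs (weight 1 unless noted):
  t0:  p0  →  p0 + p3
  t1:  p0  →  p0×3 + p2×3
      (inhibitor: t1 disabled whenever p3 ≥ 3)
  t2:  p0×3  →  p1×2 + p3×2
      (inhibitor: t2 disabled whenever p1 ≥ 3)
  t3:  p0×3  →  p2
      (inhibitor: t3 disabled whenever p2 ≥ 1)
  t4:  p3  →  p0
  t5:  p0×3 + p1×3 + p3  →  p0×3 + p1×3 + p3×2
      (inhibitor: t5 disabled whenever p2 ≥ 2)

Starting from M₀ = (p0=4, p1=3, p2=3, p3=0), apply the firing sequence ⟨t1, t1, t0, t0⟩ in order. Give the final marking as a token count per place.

(p0=8, p1=3, p2=9, p3=2)

step 1: fire t1:  (p0=4, p1=3, p2=3, p3=0) → (p0=6, p1=3, p2=6, p3=0)
step 2: fire t1:  (p0=6, p1=3, p2=6, p3=0) → (p0=8, p1=3, p2=9, p3=0)
step 3: fire t0:  (p0=8, p1=3, p2=9, p3=0) → (p0=8, p1=3, p2=9, p3=1)
step 4: fire t0:  (p0=8, p1=3, p2=9, p3=1) → (p0=8, p1=3, p2=9, p3=2)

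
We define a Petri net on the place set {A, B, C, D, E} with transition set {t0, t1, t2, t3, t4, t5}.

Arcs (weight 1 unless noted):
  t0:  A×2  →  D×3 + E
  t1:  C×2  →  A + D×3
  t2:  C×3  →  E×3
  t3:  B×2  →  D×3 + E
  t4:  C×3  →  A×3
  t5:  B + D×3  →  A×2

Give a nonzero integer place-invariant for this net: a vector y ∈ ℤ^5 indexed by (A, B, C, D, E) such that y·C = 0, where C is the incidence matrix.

y = (A:3, B:3, C:3, D:1, E:3)

Incidence matrix C (rows=places, cols=transitions):
       t0   t1   t2   t3   t4   t5
    A  -2    1    0    0    3    2
    B   0    0    0   -2    0   -1
    C   0   -2   -3    0   -3    0
    D   3    3    0    3    0   -3
    E   1    0    3    1    0    0

Candidate y = [3, 3, 3, 1, 3]; check y·C column-wise:
  col t0: 3·-2 + 3·0 + 3·0 + 1·3 + 3·1 = 0
  col t1: 3·1 + 3·0 + 3·-2 + 1·3 + 3·0 = 0
  col t2: 3·0 + 3·0 + 3·-3 + 1·0 + 3·3 = 0
  col t3: 3·0 + 3·-2 + 3·0 + 1·3 + 3·1 = 0
  col t4: 3·3 + 3·0 + 3·-3 + 1·0 + 3·0 = 0
  col t5: 3·2 + 3·-1 + 3·0 + 1·-3 + 3·0 = 0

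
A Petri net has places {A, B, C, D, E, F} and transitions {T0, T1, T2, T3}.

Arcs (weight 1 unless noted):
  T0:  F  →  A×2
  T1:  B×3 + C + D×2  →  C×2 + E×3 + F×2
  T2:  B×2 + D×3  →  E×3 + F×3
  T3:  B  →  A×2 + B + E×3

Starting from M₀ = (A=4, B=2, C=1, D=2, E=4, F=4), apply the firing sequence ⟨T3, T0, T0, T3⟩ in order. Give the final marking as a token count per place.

(A=12, B=2, C=1, D=2, E=10, F=2)

step 1: fire T3:  (A=4, B=2, C=1, D=2, E=4, F=4) → (A=6, B=2, C=1, D=2, E=7, F=4)
step 2: fire T0:  (A=6, B=2, C=1, D=2, E=7, F=4) → (A=8, B=2, C=1, D=2, E=7, F=3)
step 3: fire T0:  (A=8, B=2, C=1, D=2, E=7, F=3) → (A=10, B=2, C=1, D=2, E=7, F=2)
step 4: fire T3:  (A=10, B=2, C=1, D=2, E=7, F=2) → (A=12, B=2, C=1, D=2, E=10, F=2)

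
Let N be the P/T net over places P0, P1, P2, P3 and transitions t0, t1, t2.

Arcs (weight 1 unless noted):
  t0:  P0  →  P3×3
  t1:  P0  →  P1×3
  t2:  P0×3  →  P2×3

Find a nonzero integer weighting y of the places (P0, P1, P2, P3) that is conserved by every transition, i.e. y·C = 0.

Incidence matrix C (rows=places, cols=transitions):
       t0   t1   t2
   P0  -1   -1   -3
   P1   0    3    0
   P2   0    0    3
   P3   3    0    0

Candidate y = [3, 1, 3, 1]; check y·C column-wise:
  col t0: 3·-1 + 1·0 + 3·0 + 1·3 = 0
  col t1: 3·-1 + 1·3 + 3·0 + 1·0 = 0
  col t2: 3·-3 + 1·0 + 3·3 + 1·0 = 0

y = (P0:3, P1:1, P2:3, P3:1)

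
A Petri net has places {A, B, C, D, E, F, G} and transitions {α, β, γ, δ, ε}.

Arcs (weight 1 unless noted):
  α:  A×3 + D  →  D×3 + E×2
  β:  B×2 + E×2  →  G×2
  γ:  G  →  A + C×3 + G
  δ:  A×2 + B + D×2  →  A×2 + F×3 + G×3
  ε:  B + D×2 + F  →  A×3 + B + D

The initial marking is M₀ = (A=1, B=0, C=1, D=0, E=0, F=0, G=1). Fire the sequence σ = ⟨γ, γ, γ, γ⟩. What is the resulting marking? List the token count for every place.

(A=5, B=0, C=13, D=0, E=0, F=0, G=1)

step 1: fire γ:  (A=1, B=0, C=1, D=0, E=0, F=0, G=1) → (A=2, B=0, C=4, D=0, E=0, F=0, G=1)
step 2: fire γ:  (A=2, B=0, C=4, D=0, E=0, F=0, G=1) → (A=3, B=0, C=7, D=0, E=0, F=0, G=1)
step 3: fire γ:  (A=3, B=0, C=7, D=0, E=0, F=0, G=1) → (A=4, B=0, C=10, D=0, E=0, F=0, G=1)
step 4: fire γ:  (A=4, B=0, C=10, D=0, E=0, F=0, G=1) → (A=5, B=0, C=13, D=0, E=0, F=0, G=1)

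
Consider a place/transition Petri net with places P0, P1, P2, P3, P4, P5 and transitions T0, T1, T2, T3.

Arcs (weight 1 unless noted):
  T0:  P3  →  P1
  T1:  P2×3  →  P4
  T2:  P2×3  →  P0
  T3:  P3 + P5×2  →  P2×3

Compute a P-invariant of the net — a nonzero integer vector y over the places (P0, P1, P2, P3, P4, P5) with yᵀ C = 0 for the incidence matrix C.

Incidence matrix C (rows=places, cols=transitions):
       T0   T1   T2   T3
   P0   0    0    1    0
   P1   1    0    0    0
   P2   0   -3   -3    3
   P3  -1    0    0   -1
   P4   0    1    0    0
   P5   0    0    0   -2

Candidate y = [3, 3, 1, 3, 3, 0]; check y·C column-wise:
  col T0: 3·0 + 3·1 + 1·0 + 3·-1 + 3·0 = 0
  col T1: 3·0 + 3·0 + 1·-3 + 3·0 + 3·1 = 0
  col T2: 3·1 + 3·0 + 1·-3 + 3·0 + 3·0 = 0
  col T3: 3·0 + 3·0 + 1·3 + 3·-1 + 3·0 + 0·-2 = 0

y = (P0:3, P1:3, P2:1, P3:3, P4:3, P5:0)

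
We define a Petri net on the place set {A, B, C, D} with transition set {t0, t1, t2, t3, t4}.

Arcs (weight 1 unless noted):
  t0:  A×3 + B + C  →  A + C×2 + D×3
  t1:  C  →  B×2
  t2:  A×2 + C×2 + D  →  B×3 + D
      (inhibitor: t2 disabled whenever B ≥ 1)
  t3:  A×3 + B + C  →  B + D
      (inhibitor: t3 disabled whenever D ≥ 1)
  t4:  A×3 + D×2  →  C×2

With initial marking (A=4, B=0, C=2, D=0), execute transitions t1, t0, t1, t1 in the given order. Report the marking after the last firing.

step 1: fire t1:  (A=4, B=0, C=2, D=0) → (A=4, B=2, C=1, D=0)
step 2: fire t0:  (A=4, B=2, C=1, D=0) → (A=2, B=1, C=2, D=3)
step 3: fire t1:  (A=2, B=1, C=2, D=3) → (A=2, B=3, C=1, D=3)
step 4: fire t1:  (A=2, B=3, C=1, D=3) → (A=2, B=5, C=0, D=3)

(A=2, B=5, C=0, D=3)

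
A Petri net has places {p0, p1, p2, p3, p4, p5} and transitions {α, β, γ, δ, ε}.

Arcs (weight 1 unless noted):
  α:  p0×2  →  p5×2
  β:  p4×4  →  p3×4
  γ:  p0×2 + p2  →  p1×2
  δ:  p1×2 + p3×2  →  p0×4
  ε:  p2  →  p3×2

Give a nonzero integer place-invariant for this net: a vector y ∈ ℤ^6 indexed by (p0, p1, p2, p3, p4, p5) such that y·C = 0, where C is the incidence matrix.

Incidence matrix C (rows=places, cols=transitions):
        α    β    γ    δ    ε
   p0  -2    0   -2    4    0
   p1   0    0    2   -2    0
   p2   0    0   -1    0   -1
   p3   0    4    0   -2    2
   p4   0   -4    0    0    0
   p5   2    0    0    0    0

Candidate y = [2, 3, 2, 1, 1, 2]; check y·C column-wise:
  col α: 2·-2 + 3·0 + 2·0 + 1·0 + 1·0 + 2·2 = 0
  col β: 2·0 + 3·0 + 2·0 + 1·4 + 1·-4 + 2·0 = 0
  col γ: 2·-2 + 3·2 + 2·-1 + 1·0 + 1·0 + 2·0 = 0
  col δ: 2·4 + 3·-2 + 2·0 + 1·-2 + 1·0 + 2·0 = 0
  col ε: 2·0 + 3·0 + 2·-1 + 1·2 + 1·0 + 2·0 = 0

y = (p0:2, p1:3, p2:2, p3:1, p4:1, p5:2)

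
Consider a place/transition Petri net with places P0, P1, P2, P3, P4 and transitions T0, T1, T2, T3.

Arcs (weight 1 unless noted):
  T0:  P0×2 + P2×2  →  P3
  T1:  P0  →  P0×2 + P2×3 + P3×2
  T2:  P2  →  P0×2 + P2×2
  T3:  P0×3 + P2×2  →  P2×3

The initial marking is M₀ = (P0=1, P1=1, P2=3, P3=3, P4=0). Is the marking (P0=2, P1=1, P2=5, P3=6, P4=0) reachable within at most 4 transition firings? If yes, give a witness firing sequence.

step 1: fire T1:  (P0=1, P1=1, P2=3, P3=3, P4=0) → (P0=2, P1=1, P2=6, P3=5, P4=0)
step 2: fire T0:  (P0=2, P1=1, P2=6, P3=5, P4=0) → (P0=0, P1=1, P2=4, P3=6, P4=0)
step 3: fire T2:  (P0=0, P1=1, P2=4, P3=6, P4=0) → (P0=2, P1=1, P2=5, P3=6, P4=0)

YES — reachable via ⟨T1, T0, T2⟩ (3 firings)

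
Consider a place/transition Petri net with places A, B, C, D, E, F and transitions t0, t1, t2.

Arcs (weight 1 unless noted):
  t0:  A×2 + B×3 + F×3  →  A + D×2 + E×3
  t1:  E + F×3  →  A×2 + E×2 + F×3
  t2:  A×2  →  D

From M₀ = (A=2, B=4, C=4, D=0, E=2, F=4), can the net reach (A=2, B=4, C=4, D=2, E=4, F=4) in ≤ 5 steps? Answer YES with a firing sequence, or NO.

YES — reachable via ⟨t1, t1, t2, t2⟩ (4 firings)

step 1: fire t1:  (A=2, B=4, C=4, D=0, E=2, F=4) → (A=4, B=4, C=4, D=0, E=3, F=4)
step 2: fire t1:  (A=4, B=4, C=4, D=0, E=3, F=4) → (A=6, B=4, C=4, D=0, E=4, F=4)
step 3: fire t2:  (A=6, B=4, C=4, D=0, E=4, F=4) → (A=4, B=4, C=4, D=1, E=4, F=4)
step 4: fire t2:  (A=4, B=4, C=4, D=1, E=4, F=4) → (A=2, B=4, C=4, D=2, E=4, F=4)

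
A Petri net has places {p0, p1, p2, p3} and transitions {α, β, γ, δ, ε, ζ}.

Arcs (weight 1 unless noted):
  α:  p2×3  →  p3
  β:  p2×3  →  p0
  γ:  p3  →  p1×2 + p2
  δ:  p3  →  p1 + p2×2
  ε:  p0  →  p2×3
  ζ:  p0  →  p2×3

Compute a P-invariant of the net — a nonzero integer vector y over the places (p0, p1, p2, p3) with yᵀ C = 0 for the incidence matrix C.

y = (p0:3, p1:1, p2:1, p3:3)

Incidence matrix C (rows=places, cols=transitions):
        α    β    γ    δ    ε    ζ
   p0   0    1    0    0   -1   -1
   p1   0    0    2    1    0    0
   p2  -3   -3    1    2    3    3
   p3   1    0   -1   -1    0    0

Candidate y = [3, 1, 1, 3]; check y·C column-wise:
  col α: 3·0 + 1·0 + 1·-3 + 3·1 = 0
  col β: 3·1 + 1·0 + 1·-3 + 3·0 = 0
  col γ: 3·0 + 1·2 + 1·1 + 3·-1 = 0
  col δ: 3·0 + 1·1 + 1·2 + 3·-1 = 0
  col ε: 3·-1 + 1·0 + 1·3 + 3·0 = 0
  col ζ: 3·-1 + 1·0 + 1·3 + 3·0 = 0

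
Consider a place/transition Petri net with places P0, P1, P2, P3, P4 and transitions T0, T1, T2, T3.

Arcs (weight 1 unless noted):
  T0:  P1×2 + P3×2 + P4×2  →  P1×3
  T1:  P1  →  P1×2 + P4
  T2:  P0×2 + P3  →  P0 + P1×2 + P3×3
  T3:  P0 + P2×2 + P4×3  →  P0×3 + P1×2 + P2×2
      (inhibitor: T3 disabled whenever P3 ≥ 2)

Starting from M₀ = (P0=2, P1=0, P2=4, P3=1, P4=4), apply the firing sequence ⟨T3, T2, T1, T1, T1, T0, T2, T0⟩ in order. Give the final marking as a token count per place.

step 1: fire T3:  (P0=2, P1=0, P2=4, P3=1, P4=4) → (P0=4, P1=2, P2=4, P3=1, P4=1)
step 2: fire T2:  (P0=4, P1=2, P2=4, P3=1, P4=1) → (P0=3, P1=4, P2=4, P3=3, P4=1)
step 3: fire T1:  (P0=3, P1=4, P2=4, P3=3, P4=1) → (P0=3, P1=5, P2=4, P3=3, P4=2)
step 4: fire T1:  (P0=3, P1=5, P2=4, P3=3, P4=2) → (P0=3, P1=6, P2=4, P3=3, P4=3)
step 5: fire T1:  (P0=3, P1=6, P2=4, P3=3, P4=3) → (P0=3, P1=7, P2=4, P3=3, P4=4)
step 6: fire T0:  (P0=3, P1=7, P2=4, P3=3, P4=4) → (P0=3, P1=8, P2=4, P3=1, P4=2)
step 7: fire T2:  (P0=3, P1=8, P2=4, P3=1, P4=2) → (P0=2, P1=10, P2=4, P3=3, P4=2)
step 8: fire T0:  (P0=2, P1=10, P2=4, P3=3, P4=2) → (P0=2, P1=11, P2=4, P3=1, P4=0)

(P0=2, P1=11, P2=4, P3=1, P4=0)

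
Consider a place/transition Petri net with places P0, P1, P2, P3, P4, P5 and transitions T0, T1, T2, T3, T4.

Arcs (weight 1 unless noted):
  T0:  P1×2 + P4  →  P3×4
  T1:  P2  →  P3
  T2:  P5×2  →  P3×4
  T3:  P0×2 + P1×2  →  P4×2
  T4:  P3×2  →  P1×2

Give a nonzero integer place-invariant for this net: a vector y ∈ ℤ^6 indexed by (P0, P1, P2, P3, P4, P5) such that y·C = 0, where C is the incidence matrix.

Incidence matrix C (rows=places, cols=transitions):
       T0   T1   T2   T3   T4
   P0   0    0    0   -2    0
   P1  -2    0    0   -2    2
   P2   0   -1    0    0    0
   P3   4    1    4    0   -2
   P4  -1    0    0    2    0
   P5   0    0   -2    0    0

Candidate y = [1, 1, 1, 1, 2, 2]; check y·C column-wise:
  col T0: 1·0 + 1·-2 + 1·0 + 1·4 + 2·-1 + 2·0 = 0
  col T1: 1·0 + 1·0 + 1·-1 + 1·1 + 2·0 + 2·0 = 0
  col T2: 1·0 + 1·0 + 1·0 + 1·4 + 2·0 + 2·-2 = 0
  col T3: 1·-2 + 1·-2 + 1·0 + 1·0 + 2·2 + 2·0 = 0
  col T4: 1·0 + 1·2 + 1·0 + 1·-2 + 2·0 + 2·0 = 0

y = (P0:1, P1:1, P2:1, P3:1, P4:2, P5:2)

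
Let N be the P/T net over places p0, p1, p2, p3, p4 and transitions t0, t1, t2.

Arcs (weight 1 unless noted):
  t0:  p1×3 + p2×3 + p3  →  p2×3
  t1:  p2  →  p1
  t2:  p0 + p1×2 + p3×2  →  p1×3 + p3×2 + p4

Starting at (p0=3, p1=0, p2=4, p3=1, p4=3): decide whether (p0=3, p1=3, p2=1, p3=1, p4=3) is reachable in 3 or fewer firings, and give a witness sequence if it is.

YES — reachable via ⟨t1, t1, t1⟩ (3 firings)

step 1: fire t1:  (p0=3, p1=0, p2=4, p3=1, p4=3) → (p0=3, p1=1, p2=3, p3=1, p4=3)
step 2: fire t1:  (p0=3, p1=1, p2=3, p3=1, p4=3) → (p0=3, p1=2, p2=2, p3=1, p4=3)
step 3: fire t1:  (p0=3, p1=2, p2=2, p3=1, p4=3) → (p0=3, p1=3, p2=1, p3=1, p4=3)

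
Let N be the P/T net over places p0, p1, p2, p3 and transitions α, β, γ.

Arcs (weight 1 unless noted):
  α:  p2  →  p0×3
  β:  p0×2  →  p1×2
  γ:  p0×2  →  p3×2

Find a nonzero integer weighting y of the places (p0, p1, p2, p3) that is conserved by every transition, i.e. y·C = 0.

Incidence matrix C (rows=places, cols=transitions):
        α    β    γ
   p0   3   -2   -2
   p1   0    2    0
   p2  -1    0    0
   p3   0    0    2

Candidate y = [1, 1, 3, 1]; check y·C column-wise:
  col α: 1·3 + 1·0 + 3·-1 + 1·0 = 0
  col β: 1·-2 + 1·2 + 3·0 + 1·0 = 0
  col γ: 1·-2 + 1·0 + 3·0 + 1·2 = 0

y = (p0:1, p1:1, p2:3, p3:1)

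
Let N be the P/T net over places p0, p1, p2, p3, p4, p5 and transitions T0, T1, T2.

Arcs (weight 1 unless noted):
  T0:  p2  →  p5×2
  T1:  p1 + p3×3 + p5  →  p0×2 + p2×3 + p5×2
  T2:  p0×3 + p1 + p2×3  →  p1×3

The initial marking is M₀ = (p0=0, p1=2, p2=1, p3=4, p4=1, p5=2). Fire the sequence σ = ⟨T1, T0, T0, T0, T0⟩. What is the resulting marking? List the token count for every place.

(p0=2, p1=1, p2=0, p3=1, p4=1, p5=11)

step 1: fire T1:  (p0=0, p1=2, p2=1, p3=4, p4=1, p5=2) → (p0=2, p1=1, p2=4, p3=1, p4=1, p5=3)
step 2: fire T0:  (p0=2, p1=1, p2=4, p3=1, p4=1, p5=3) → (p0=2, p1=1, p2=3, p3=1, p4=1, p5=5)
step 3: fire T0:  (p0=2, p1=1, p2=3, p3=1, p4=1, p5=5) → (p0=2, p1=1, p2=2, p3=1, p4=1, p5=7)
step 4: fire T0:  (p0=2, p1=1, p2=2, p3=1, p4=1, p5=7) → (p0=2, p1=1, p2=1, p3=1, p4=1, p5=9)
step 5: fire T0:  (p0=2, p1=1, p2=1, p3=1, p4=1, p5=9) → (p0=2, p1=1, p2=0, p3=1, p4=1, p5=11)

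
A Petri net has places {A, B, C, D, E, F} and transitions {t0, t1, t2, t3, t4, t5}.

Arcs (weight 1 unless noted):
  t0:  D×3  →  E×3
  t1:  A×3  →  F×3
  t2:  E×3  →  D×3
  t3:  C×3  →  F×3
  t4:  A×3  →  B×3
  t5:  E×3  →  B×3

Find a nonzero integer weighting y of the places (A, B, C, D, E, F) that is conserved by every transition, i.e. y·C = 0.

y = (A:1, B:1, C:1, D:1, E:1, F:1)

Incidence matrix C (rows=places, cols=transitions):
       t0   t1   t2   t3   t4   t5
    A   0   -3    0    0   -3    0
    B   0    0    0    0    3    3
    C   0    0    0   -3    0    0
    D  -3    0    3    0    0    0
    E   3    0   -3    0    0   -3
    F   0    3    0    3    0    0

Candidate y = [1, 1, 1, 1, 1, 1]; check y·C column-wise:
  col t0: 1·0 + 1·0 + 1·0 + 1·-3 + 1·3 + 1·0 = 0
  col t1: 1·-3 + 1·0 + 1·0 + 1·0 + 1·0 + 1·3 = 0
  col t2: 1·0 + 1·0 + 1·0 + 1·3 + 1·-3 + 1·0 = 0
  col t3: 1·0 + 1·0 + 1·-3 + 1·0 + 1·0 + 1·3 = 0
  col t4: 1·-3 + 1·3 + 1·0 + 1·0 + 1·0 + 1·0 = 0
  col t5: 1·0 + 1·3 + 1·0 + 1·0 + 1·-3 + 1·0 = 0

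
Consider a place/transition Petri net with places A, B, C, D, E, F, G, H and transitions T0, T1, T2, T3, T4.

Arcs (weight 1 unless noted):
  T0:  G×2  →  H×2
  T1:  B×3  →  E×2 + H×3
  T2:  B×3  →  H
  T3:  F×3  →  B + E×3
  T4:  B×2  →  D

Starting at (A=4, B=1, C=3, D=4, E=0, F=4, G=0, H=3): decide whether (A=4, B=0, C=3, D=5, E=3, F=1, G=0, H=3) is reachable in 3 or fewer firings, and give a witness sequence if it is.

step 1: fire T3:  (A=4, B=1, C=3, D=4, E=0, F=4, G=0, H=3) → (A=4, B=2, C=3, D=4, E=3, F=1, G=0, H=3)
step 2: fire T4:  (A=4, B=2, C=3, D=4, E=3, F=1, G=0, H=3) → (A=4, B=0, C=3, D=5, E=3, F=1, G=0, H=3)

YES — reachable via ⟨T3, T4⟩ (2 firings)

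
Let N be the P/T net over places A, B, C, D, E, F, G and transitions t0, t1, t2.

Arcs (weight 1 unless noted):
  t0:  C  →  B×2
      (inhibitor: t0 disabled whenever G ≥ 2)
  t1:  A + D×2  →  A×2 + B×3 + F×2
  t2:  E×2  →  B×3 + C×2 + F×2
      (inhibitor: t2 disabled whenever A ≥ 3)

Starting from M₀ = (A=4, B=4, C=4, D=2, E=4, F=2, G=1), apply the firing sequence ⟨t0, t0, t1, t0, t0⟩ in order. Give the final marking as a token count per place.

(A=5, B=15, C=0, D=0, E=4, F=4, G=1)

step 1: fire t0:  (A=4, B=4, C=4, D=2, E=4, F=2, G=1) → (A=4, B=6, C=3, D=2, E=4, F=2, G=1)
step 2: fire t0:  (A=4, B=6, C=3, D=2, E=4, F=2, G=1) → (A=4, B=8, C=2, D=2, E=4, F=2, G=1)
step 3: fire t1:  (A=4, B=8, C=2, D=2, E=4, F=2, G=1) → (A=5, B=11, C=2, D=0, E=4, F=4, G=1)
step 4: fire t0:  (A=5, B=11, C=2, D=0, E=4, F=4, G=1) → (A=5, B=13, C=1, D=0, E=4, F=4, G=1)
step 5: fire t0:  (A=5, B=13, C=1, D=0, E=4, F=4, G=1) → (A=5, B=15, C=0, D=0, E=4, F=4, G=1)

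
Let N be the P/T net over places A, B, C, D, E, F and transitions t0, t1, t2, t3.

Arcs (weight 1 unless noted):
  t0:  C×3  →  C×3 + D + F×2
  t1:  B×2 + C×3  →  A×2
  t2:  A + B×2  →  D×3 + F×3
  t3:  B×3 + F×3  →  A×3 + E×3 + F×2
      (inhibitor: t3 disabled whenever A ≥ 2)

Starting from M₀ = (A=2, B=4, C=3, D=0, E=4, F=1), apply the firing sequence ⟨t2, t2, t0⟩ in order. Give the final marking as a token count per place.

step 1: fire t2:  (A=2, B=4, C=3, D=0, E=4, F=1) → (A=1, B=2, C=3, D=3, E=4, F=4)
step 2: fire t2:  (A=1, B=2, C=3, D=3, E=4, F=4) → (A=0, B=0, C=3, D=6, E=4, F=7)
step 3: fire t0:  (A=0, B=0, C=3, D=6, E=4, F=7) → (A=0, B=0, C=3, D=7, E=4, F=9)

(A=0, B=0, C=3, D=7, E=4, F=9)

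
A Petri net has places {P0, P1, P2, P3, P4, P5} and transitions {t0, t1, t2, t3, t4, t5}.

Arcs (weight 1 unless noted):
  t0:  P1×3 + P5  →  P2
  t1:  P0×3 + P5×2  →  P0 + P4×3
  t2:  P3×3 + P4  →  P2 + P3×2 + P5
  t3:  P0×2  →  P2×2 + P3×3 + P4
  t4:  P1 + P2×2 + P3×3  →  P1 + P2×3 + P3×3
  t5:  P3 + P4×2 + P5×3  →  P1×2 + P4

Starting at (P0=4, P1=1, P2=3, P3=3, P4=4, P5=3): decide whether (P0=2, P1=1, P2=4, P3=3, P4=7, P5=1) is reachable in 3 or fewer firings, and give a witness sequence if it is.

YES — reachable via ⟨t1, t4⟩ (2 firings)

step 1: fire t1:  (P0=4, P1=1, P2=3, P3=3, P4=4, P5=3) → (P0=2, P1=1, P2=3, P3=3, P4=7, P5=1)
step 2: fire t4:  (P0=2, P1=1, P2=3, P3=3, P4=7, P5=1) → (P0=2, P1=1, P2=4, P3=3, P4=7, P5=1)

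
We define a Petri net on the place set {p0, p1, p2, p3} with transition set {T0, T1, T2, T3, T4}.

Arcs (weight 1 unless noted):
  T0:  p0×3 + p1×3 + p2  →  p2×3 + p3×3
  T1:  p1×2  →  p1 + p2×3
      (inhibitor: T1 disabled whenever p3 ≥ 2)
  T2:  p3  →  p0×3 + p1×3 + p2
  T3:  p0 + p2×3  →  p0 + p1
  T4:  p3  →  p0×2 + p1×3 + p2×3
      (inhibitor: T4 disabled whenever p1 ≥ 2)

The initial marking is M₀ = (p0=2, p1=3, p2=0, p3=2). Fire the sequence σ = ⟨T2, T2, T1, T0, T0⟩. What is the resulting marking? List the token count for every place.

step 1: fire T2:  (p0=2, p1=3, p2=0, p3=2) → (p0=5, p1=6, p2=1, p3=1)
step 2: fire T2:  (p0=5, p1=6, p2=1, p3=1) → (p0=8, p1=9, p2=2, p3=0)
step 3: fire T1:  (p0=8, p1=9, p2=2, p3=0) → (p0=8, p1=8, p2=5, p3=0)
step 4: fire T0:  (p0=8, p1=8, p2=5, p3=0) → (p0=5, p1=5, p2=7, p3=3)
step 5: fire T0:  (p0=5, p1=5, p2=7, p3=3) → (p0=2, p1=2, p2=9, p3=6)

(p0=2, p1=2, p2=9, p3=6)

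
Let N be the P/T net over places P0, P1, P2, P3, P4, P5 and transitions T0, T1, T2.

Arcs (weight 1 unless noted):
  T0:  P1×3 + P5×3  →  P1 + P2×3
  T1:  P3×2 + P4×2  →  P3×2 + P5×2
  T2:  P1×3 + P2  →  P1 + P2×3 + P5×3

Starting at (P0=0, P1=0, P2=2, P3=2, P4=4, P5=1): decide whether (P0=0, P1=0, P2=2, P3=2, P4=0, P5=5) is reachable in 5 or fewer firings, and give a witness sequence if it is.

YES — reachable via ⟨T1, T1⟩ (2 firings)

step 1: fire T1:  (P0=0, P1=0, P2=2, P3=2, P4=4, P5=1) → (P0=0, P1=0, P2=2, P3=2, P4=2, P5=3)
step 2: fire T1:  (P0=0, P1=0, P2=2, P3=2, P4=2, P5=3) → (P0=0, P1=0, P2=2, P3=2, P4=0, P5=5)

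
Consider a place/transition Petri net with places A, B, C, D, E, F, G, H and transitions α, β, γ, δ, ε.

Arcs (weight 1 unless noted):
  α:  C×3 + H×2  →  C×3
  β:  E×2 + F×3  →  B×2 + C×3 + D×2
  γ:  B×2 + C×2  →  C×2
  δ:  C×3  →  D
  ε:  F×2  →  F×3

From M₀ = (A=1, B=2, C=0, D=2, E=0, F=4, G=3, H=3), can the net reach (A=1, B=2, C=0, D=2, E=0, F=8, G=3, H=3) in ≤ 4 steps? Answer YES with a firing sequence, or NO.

step 1: fire ε:  (A=1, B=2, C=0, D=2, E=0, F=4, G=3, H=3) → (A=1, B=2, C=0, D=2, E=0, F=5, G=3, H=3)
step 2: fire ε:  (A=1, B=2, C=0, D=2, E=0, F=5, G=3, H=3) → (A=1, B=2, C=0, D=2, E=0, F=6, G=3, H=3)
step 3: fire ε:  (A=1, B=2, C=0, D=2, E=0, F=6, G=3, H=3) → (A=1, B=2, C=0, D=2, E=0, F=7, G=3, H=3)
step 4: fire ε:  (A=1, B=2, C=0, D=2, E=0, F=7, G=3, H=3) → (A=1, B=2, C=0, D=2, E=0, F=8, G=3, H=3)

YES — reachable via ⟨ε, ε, ε, ε⟩ (4 firings)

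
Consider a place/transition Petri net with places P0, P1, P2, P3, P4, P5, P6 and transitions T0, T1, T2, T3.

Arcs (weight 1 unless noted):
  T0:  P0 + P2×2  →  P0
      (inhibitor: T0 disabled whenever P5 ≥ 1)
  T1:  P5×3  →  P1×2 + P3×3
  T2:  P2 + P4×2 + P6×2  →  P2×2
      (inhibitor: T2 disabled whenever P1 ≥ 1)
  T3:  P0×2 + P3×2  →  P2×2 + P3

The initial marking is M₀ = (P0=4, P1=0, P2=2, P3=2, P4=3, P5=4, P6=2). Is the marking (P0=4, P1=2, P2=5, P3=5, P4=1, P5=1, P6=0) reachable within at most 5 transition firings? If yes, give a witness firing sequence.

depth 0: 1 marking
depth 1: 4 markings reached so far
depth 2: 7 markings reached so far
depth 3: 9 markings reached so far
depth 4: 10 markings reached so far
depth 5: 10 markings reached so far
(frontier empty at depth 5; search complete)
target is not among the 10 markings reachable within 5 steps

NO — not reachable within 5 firings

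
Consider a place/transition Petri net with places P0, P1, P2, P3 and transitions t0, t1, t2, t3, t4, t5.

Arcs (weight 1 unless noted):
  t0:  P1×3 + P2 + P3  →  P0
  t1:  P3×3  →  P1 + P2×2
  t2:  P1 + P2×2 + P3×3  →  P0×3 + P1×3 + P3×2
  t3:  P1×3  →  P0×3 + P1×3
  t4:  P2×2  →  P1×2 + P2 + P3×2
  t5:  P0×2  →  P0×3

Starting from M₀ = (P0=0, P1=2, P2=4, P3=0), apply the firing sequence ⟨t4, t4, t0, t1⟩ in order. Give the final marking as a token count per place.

step 1: fire t4:  (P0=0, P1=2, P2=4, P3=0) → (P0=0, P1=4, P2=3, P3=2)
step 2: fire t4:  (P0=0, P1=4, P2=3, P3=2) → (P0=0, P1=6, P2=2, P3=4)
step 3: fire t0:  (P0=0, P1=6, P2=2, P3=4) → (P0=1, P1=3, P2=1, P3=3)
step 4: fire t1:  (P0=1, P1=3, P2=1, P3=3) → (P0=1, P1=4, P2=3, P3=0)

(P0=1, P1=4, P2=3, P3=0)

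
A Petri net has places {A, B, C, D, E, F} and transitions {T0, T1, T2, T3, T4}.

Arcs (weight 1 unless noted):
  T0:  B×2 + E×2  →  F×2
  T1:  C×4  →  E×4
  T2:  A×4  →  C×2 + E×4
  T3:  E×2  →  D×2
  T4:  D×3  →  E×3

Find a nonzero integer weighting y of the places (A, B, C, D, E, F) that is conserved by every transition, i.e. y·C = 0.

Incidence matrix C (rows=places, cols=transitions):
       T0   T1   T2   T3   T4
    A   0    0   -4    0    0
    B  -2    0    0    0    0
    C   0   -4    2    0    0
    D   0    0    0    2   -3
    E  -2    4    4   -2    3
    F   2    0    0    0    0

Candidate y = [3, -2, 2, 2, 2, 0]; check y·C column-wise:
  col T0: 3·0 + -2·-2 + 2·0 + 2·0 + 2·-2 + 0·2 = 0
  col T1: 3·0 + -2·0 + 2·-4 + 2·0 + 2·4 = 0
  col T2: 3·-4 + -2·0 + 2·2 + 2·0 + 2·4 = 0
  col T3: 3·0 + -2·0 + 2·0 + 2·2 + 2·-2 = 0
  col T4: 3·0 + -2·0 + 2·0 + 2·-3 + 2·3 = 0

y = (A:3, B:-2, C:2, D:2, E:2, F:0)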